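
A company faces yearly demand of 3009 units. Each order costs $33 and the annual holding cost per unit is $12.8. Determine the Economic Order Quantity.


Formula: EOQ = sqrt(2 * D * S / H)
Numerator: 2 * 3009 * 33 = 198594
2DS/H = 198594 / 12.8 = 15515.2
EOQ = sqrt(15515.2) = 124.6 units

124.6 units


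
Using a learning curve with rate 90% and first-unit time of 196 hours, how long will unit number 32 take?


Formula: T_n = T_1 * (learning_rate)^(log2(n)) where learning_rate = rate/100
Doublings = log2(32) = 5
T_n = 196 * 0.9^5
T_n = 196 * 0.5905 = 115.7 hours

115.7 hours


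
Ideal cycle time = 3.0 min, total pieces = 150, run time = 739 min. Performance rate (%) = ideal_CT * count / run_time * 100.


Formula: Performance = (Ideal CT * Total Count) / Run Time * 100
Ideal output time = 3.0 * 150 = 450.0 min
Performance = 450.0 / 739 * 100 = 60.9%

60.9%


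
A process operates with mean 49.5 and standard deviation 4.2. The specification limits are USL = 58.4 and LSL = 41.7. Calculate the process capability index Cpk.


Cpu = (58.4 - 49.5) / (3 * 4.2) = 0.71
Cpl = (49.5 - 41.7) / (3 * 4.2) = 0.62
Cpk = min(0.71, 0.62) = 0.62

0.62


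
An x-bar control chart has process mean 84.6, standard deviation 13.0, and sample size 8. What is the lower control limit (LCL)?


LCL = 84.6 - 3 * 13.0 / sqrt(8)

70.81


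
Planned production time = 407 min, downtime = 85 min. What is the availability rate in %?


Formula: Availability = (Planned Time - Downtime) / Planned Time * 100
Uptime = 407 - 85 = 322 min
Availability = 322 / 407 * 100 = 79.1%

79.1%


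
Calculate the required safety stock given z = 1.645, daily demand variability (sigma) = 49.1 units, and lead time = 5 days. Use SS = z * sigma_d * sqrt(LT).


Formula: SS = z * sigma_d * sqrt(LT)
sqrt(LT) = sqrt(5) = 2.2361
SS = 1.645 * 49.1 * 2.2361
SS = 180.6 units

180.6 units


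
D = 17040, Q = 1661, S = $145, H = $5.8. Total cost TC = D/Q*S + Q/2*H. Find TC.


TC = 17040/1661 * 145 + 1661/2 * 5.8

$6304.44


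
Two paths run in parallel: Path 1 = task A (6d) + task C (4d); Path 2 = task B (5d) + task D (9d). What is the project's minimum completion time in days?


Path 1 = 6 + 4 = 10 days
Path 2 = 5 + 9 = 14 days
Duration = max(10, 14) = 14 days

14 days


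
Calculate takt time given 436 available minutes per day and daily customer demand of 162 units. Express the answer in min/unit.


Formula: Takt Time = Available Production Time / Customer Demand
Takt = 436 min/day / 162 units/day
Takt = 2.69 min/unit

2.69 min/unit


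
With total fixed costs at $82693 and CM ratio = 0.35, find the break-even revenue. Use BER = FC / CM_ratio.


Formula: BER = Fixed Costs / Contribution Margin Ratio
BER = $82693 / 0.35
BER = $236265.71 (to the nearest cent)

$236265.71


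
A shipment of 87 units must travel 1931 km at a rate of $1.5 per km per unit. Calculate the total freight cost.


TC = dist * cost * units = 1931 * 1.5 * 87 = $251995.50

$251995.50


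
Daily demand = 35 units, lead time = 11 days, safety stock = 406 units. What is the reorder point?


Formula: ROP = (Daily Demand * Lead Time) + Safety Stock
Demand during lead time = 35 * 11 = 385 units
ROP = 385 + 406 = 791 units

791 units


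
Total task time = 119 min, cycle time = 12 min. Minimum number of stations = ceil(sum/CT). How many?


Formula: N_min = ceil(Sum of Task Times / Cycle Time)
N_min = ceil(119 min / 12 min) = ceil(9.9167)
N_min = 10 stations

10


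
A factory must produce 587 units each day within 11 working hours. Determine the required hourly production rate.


Formula: Production Rate = Daily Demand / Available Hours
Rate = 587 units/day / 11 hours/day
Rate = 53.4 units/hour

53.4 units/hour


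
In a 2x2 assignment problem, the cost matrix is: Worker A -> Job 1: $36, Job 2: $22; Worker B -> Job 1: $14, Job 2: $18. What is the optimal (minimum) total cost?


Option 1: A->1 + B->2 = $36 + $18 = $54
Option 2: A->2 + B->1 = $22 + $14 = $36
Min cost = min($54, $36) = $36

$36


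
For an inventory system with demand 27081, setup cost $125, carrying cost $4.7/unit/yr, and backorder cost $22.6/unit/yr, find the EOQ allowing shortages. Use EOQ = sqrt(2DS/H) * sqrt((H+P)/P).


Formula: EOQ* = sqrt(2DS/H) * sqrt((H+P)/P)
Base EOQ = sqrt(2*27081*125/4.7) = 1200.2 units
Correction = sqrt((4.7+22.6)/22.6) = 1.09907
EOQ* = 1200.2 * 1.09907 = 1319.1 units

1319.1 units


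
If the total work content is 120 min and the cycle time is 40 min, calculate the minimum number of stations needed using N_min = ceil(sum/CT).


Formula: N_min = ceil(Sum of Task Times / Cycle Time)
N_min = ceil(120 min / 40 min) = ceil(3.0)
N_min = 3 stations

3


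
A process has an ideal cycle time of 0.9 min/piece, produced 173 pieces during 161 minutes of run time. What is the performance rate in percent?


Formula: Performance = (Ideal CT * Total Count) / Run Time * 100
Ideal output time = 0.9 * 173 = 155.7 min
Performance = 155.7 / 161 * 100 = 96.7%

96.7%


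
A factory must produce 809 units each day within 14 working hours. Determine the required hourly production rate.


Formula: Production Rate = Daily Demand / Available Hours
Rate = 809 units/day / 14 hours/day
Rate = 57.8 units/hour

57.8 units/hour


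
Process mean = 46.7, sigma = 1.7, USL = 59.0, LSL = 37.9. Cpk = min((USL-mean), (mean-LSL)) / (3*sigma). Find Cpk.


Cpu = (59.0 - 46.7) / (3 * 1.7) = 2.41
Cpl = (46.7 - 37.9) / (3 * 1.7) = 1.73
Cpk = min(2.41, 1.73) = 1.73

1.73


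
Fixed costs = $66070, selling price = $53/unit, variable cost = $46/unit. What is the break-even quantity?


Formula: BEQ = Fixed Costs / (Price - Variable Cost)
Contribution margin = $53 - $46 = $7/unit
BEQ = ceil($66070 / $7/unit) = ceil(9438.57) = 9439 units

9439 units


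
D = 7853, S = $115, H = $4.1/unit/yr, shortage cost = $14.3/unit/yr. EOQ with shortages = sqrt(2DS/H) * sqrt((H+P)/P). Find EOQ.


Formula: EOQ* = sqrt(2DS/H) * sqrt((H+P)/P)
Base EOQ = sqrt(2*7853*115/4.1) = 663.73 units
Correction = sqrt((4.1+14.3)/14.3) = 1.13433
EOQ* = 663.73 * 1.13433 = 752.9 units

752.9 units


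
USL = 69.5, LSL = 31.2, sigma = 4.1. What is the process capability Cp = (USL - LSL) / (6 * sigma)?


Cp = (69.5 - 31.2) / (6 * 4.1)

1.56


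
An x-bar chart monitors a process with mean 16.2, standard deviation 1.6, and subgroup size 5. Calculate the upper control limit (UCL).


UCL = 16.2 + 3 * 1.6 / sqrt(5)

18.35


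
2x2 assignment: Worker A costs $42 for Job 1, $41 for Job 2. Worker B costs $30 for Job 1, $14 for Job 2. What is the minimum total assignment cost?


Option 1: A->1 + B->2 = $42 + $14 = $56
Option 2: A->2 + B->1 = $41 + $30 = $71
Min cost = min($56, $71) = $56

$56


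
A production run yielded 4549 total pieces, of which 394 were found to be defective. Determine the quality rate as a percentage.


Formula: Quality Rate = Good Pieces / Total Pieces * 100
Good pieces = 4549 - 394 = 4155
QR = 4155 / 4549 * 100 = 91.3%

91.3%


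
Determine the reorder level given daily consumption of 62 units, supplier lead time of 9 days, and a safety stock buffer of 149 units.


Formula: ROP = (Daily Demand * Lead Time) + Safety Stock
Demand during lead time = 62 * 9 = 558 units
ROP = 558 + 149 = 707 units

707 units


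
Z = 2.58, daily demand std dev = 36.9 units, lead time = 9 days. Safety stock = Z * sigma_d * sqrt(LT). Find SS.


Formula: SS = z * sigma_d * sqrt(LT)
sqrt(LT) = sqrt(9) = 3.0
SS = 2.58 * 36.9 * 3.0
SS = 285.6 units

285.6 units


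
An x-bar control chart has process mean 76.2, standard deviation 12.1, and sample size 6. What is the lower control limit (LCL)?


LCL = 76.2 - 3 * 12.1 / sqrt(6)

61.38


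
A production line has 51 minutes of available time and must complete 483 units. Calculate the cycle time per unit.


Formula: CT = Available Time / Number of Units
CT = 51 min / 483 units
CT = 0.11 min/unit

0.11 min/unit


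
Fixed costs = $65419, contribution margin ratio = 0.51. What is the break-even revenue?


Formula: BER = Fixed Costs / Contribution Margin Ratio
BER = $65419 / 0.51
BER = $128272.55 (to the nearest cent)

$128272.55


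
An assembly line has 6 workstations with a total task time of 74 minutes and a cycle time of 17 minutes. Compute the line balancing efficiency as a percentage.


Formula: Efficiency = Sum of Task Times / (N_stations * CT) * 100
Total station capacity = 6 stations * 17 min = 102 min
Efficiency = 74 / 102 * 100 = 72.5%

72.5%


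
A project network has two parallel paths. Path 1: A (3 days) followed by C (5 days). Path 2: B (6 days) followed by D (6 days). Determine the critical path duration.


Path 1 = 3 + 5 = 8 days
Path 2 = 6 + 6 = 12 days
Duration = max(8, 12) = 12 days

12 days


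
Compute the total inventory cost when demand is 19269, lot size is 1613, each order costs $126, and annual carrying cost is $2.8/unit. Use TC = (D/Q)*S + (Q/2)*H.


TC = 19269/1613 * 126 + 1613/2 * 2.8

$3763.40


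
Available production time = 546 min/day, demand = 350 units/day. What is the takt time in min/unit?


Formula: Takt Time = Available Production Time / Customer Demand
Takt = 546 min/day / 350 units/day
Takt = 1.56 min/unit

1.56 min/unit


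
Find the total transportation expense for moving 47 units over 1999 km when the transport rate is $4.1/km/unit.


TC = dist * cost * units = 1999 * 4.1 * 47 = $385207.30

$385207.30


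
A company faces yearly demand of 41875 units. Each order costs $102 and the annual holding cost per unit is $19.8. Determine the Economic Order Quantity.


Formula: EOQ = sqrt(2 * D * S / H)
Numerator: 2 * 41875 * 102 = 8542500
2DS/H = 8542500 / 19.8 = 431439.4
EOQ = sqrt(431439.4) = 656.8 units

656.8 units


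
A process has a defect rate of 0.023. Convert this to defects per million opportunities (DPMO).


DPMO = defect_rate * 1000000 = 0.023 * 1000000

23000


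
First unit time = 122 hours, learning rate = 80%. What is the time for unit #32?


Formula: T_n = T_1 * (learning_rate)^(log2(n)) where learning_rate = rate/100
Doublings = log2(32) = 5
T_n = 122 * 0.8^5
T_n = 122 * 0.3277 = 40.0 hours

40.0 hours


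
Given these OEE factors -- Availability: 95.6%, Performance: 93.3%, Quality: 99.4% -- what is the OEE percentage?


Formula: OEE = Availability * Performance * Quality / 10000
A * P = 95.6% * 93.3% / 100 = 89.19%
OEE = 89.19% * 99.4% / 100 = 88.7%

88.7%


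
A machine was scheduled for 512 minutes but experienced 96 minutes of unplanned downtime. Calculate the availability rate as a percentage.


Formula: Availability = (Planned Time - Downtime) / Planned Time * 100
Uptime = 512 - 96 = 416 min
Availability = 416 / 512 * 100 = 81.3%

81.3%


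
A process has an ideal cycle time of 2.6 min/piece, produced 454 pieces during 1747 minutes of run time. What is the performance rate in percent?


Formula: Performance = (Ideal CT * Total Count) / Run Time * 100
Ideal output time = 2.6 * 454 = 1180.4 min
Performance = 1180.4 / 1747 * 100 = 67.6%

67.6%


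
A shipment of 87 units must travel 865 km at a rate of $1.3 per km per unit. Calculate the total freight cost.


TC = dist * cost * units = 865 * 1.3 * 87 = $97831.50

$97831.50


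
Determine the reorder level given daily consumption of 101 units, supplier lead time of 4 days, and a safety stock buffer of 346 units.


Formula: ROP = (Daily Demand * Lead Time) + Safety Stock
Demand during lead time = 101 * 4 = 404 units
ROP = 404 + 346 = 750 units

750 units


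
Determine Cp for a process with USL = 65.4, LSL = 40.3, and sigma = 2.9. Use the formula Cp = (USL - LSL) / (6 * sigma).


Cp = (65.4 - 40.3) / (6 * 2.9)

1.44


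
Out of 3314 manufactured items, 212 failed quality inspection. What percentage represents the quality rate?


Formula: Quality Rate = Good Pieces / Total Pieces * 100
Good pieces = 3314 - 212 = 3102
QR = 3102 / 3314 * 100 = 93.6%

93.6%


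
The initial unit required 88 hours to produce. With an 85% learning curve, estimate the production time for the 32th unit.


Formula: T_n = T_1 * (learning_rate)^(log2(n)) where learning_rate = rate/100
Doublings = log2(32) = 5
T_n = 88 * 0.85^5
T_n = 88 * 0.4437 = 39.0 hours

39.0 hours


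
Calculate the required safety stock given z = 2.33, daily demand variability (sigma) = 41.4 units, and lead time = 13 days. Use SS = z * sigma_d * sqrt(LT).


Formula: SS = z * sigma_d * sqrt(LT)
sqrt(LT) = sqrt(13) = 3.6056
SS = 2.33 * 41.4 * 3.6056
SS = 347.8 units

347.8 units


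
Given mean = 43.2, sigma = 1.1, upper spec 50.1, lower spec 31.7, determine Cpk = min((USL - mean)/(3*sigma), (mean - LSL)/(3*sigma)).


Cpu = (50.1 - 43.2) / (3 * 1.1) = 2.09
Cpl = (43.2 - 31.7) / (3 * 1.1) = 3.48
Cpk = min(2.09, 3.48) = 2.09

2.09


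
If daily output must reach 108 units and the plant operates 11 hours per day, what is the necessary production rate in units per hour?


Formula: Production Rate = Daily Demand / Available Hours
Rate = 108 units/day / 11 hours/day
Rate = 9.8 units/hour

9.8 units/hour


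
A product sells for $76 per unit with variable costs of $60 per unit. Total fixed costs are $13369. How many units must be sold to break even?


Formula: BEQ = Fixed Costs / (Price - Variable Cost)
Contribution margin = $76 - $60 = $16/unit
BEQ = ceil($13369 / $16/unit) = ceil(835.56) = 836 units

836 units


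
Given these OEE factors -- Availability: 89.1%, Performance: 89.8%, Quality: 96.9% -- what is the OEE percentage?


Formula: OEE = Availability * Performance * Quality / 10000
A * P = 89.1% * 89.8% / 100 = 80.01%
OEE = 80.01% * 96.9% / 100 = 77.5%

77.5%


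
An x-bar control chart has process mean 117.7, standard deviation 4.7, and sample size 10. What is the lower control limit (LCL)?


LCL = 117.7 - 3 * 4.7 / sqrt(10)

113.24


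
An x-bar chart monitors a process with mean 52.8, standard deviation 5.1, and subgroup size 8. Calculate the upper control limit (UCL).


UCL = 52.8 + 3 * 5.1 / sqrt(8)

58.21


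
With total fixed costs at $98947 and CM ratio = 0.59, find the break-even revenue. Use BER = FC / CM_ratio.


Formula: BER = Fixed Costs / Contribution Margin Ratio
BER = $98947 / 0.59
BER = $167706.78 (to the nearest cent)

$167706.78


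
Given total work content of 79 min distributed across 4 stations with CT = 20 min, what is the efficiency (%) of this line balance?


Formula: Efficiency = Sum of Task Times / (N_stations * CT) * 100
Total station capacity = 4 stations * 20 min = 80 min
Efficiency = 79 / 80 * 100 = 98.8%

98.8%


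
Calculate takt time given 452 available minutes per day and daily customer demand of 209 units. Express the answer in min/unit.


Formula: Takt Time = Available Production Time / Customer Demand
Takt = 452 min/day / 209 units/day
Takt = 2.16 min/unit

2.16 min/unit


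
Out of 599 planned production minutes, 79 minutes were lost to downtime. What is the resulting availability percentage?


Formula: Availability = (Planned Time - Downtime) / Planned Time * 100
Uptime = 599 - 79 = 520 min
Availability = 520 / 599 * 100 = 86.8%

86.8%


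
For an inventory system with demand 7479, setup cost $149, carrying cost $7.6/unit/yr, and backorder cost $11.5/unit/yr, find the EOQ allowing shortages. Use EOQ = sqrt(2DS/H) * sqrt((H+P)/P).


Formula: EOQ* = sqrt(2DS/H) * sqrt((H+P)/P)
Base EOQ = sqrt(2*7479*149/7.6) = 541.53 units
Correction = sqrt((7.6+11.5)/11.5) = 1.28875
EOQ* = 541.53 * 1.28875 = 697.9 units

697.9 units


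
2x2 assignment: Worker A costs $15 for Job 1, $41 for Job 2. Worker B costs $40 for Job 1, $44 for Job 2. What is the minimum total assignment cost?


Option 1: A->1 + B->2 = $15 + $44 = $59
Option 2: A->2 + B->1 = $41 + $40 = $81
Min cost = min($59, $81) = $59

$59


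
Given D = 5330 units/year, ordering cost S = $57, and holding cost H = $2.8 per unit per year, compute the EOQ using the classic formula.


Formula: EOQ = sqrt(2 * D * S / H)
Numerator: 2 * 5330 * 57 = 607620
2DS/H = 607620 / 2.8 = 217007.1
EOQ = sqrt(217007.1) = 465.8 units

465.8 units


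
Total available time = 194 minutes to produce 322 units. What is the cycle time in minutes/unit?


Formula: CT = Available Time / Number of Units
CT = 194 min / 322 units
CT = 0.6 min/unit

0.6 min/unit


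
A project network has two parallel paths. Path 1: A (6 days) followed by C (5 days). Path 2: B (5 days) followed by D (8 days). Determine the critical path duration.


Path 1 = 6 + 5 = 11 days
Path 2 = 5 + 8 = 13 days
Duration = max(11, 13) = 13 days

13 days


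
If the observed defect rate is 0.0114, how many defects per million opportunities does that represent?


DPMO = defect_rate * 1000000 = 0.0114 * 1000000

11400


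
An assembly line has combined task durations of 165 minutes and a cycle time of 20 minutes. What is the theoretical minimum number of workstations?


Formula: N_min = ceil(Sum of Task Times / Cycle Time)
N_min = ceil(165 min / 20 min) = ceil(8.25)
N_min = 9 stations

9


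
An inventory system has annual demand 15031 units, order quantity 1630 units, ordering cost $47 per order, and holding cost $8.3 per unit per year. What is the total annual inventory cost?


TC = 15031/1630 * 47 + 1630/2 * 8.3

$7197.91


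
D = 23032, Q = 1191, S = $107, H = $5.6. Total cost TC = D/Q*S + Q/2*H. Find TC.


TC = 23032/1191 * 107 + 1191/2 * 5.6

$5404.01


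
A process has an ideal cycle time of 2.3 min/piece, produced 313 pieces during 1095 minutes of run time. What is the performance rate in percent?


Formula: Performance = (Ideal CT * Total Count) / Run Time * 100
Ideal output time = 2.3 * 313 = 719.9 min
Performance = 719.9 / 1095 * 100 = 65.7%

65.7%


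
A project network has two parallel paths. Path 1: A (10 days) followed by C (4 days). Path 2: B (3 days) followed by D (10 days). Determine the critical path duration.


Path 1 = 10 + 4 = 14 days
Path 2 = 3 + 10 = 13 days
Duration = max(14, 13) = 14 days

14 days


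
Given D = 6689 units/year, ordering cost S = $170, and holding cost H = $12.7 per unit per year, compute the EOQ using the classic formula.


Formula: EOQ = sqrt(2 * D * S / H)
Numerator: 2 * 6689 * 170 = 2274260
2DS/H = 2274260 / 12.7 = 179075.6
EOQ = sqrt(179075.6) = 423.2 units

423.2 units


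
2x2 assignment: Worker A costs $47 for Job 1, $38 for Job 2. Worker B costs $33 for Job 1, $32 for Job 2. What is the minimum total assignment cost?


Option 1: A->1 + B->2 = $47 + $32 = $79
Option 2: A->2 + B->1 = $38 + $33 = $71
Min cost = min($79, $71) = $71

$71


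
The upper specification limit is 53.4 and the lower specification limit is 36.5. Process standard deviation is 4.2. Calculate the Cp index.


Cp = (53.4 - 36.5) / (6 * 4.2)

0.67


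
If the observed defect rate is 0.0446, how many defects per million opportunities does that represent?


DPMO = defect_rate * 1000000 = 0.0446 * 1000000

44600


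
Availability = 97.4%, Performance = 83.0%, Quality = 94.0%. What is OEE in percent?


Formula: OEE = Availability * Performance * Quality / 10000
A * P = 97.4% * 83.0% / 100 = 80.84%
OEE = 80.84% * 94.0% / 100 = 76.0%

76.0%


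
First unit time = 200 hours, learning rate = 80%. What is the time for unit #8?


Formula: T_n = T_1 * (learning_rate)^(log2(n)) where learning_rate = rate/100
Doublings = log2(8) = 3
T_n = 200 * 0.8^3
T_n = 200 * 0.512 = 102.4 hours

102.4 hours


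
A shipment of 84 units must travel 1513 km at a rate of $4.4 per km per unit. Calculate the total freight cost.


TC = dist * cost * units = 1513 * 4.4 * 84 = $559204.80

$559204.80


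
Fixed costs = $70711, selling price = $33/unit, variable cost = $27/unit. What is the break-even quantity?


Formula: BEQ = Fixed Costs / (Price - Variable Cost)
Contribution margin = $33 - $27 = $6/unit
BEQ = ceil($70711 / $6/unit) = ceil(11785.17) = 11786 units

11786 units


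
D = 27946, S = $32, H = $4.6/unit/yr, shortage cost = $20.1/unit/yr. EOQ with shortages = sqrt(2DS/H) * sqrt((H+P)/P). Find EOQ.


Formula: EOQ* = sqrt(2DS/H) * sqrt((H+P)/P)
Base EOQ = sqrt(2*27946*32/4.6) = 623.55 units
Correction = sqrt((4.6+20.1)/20.1) = 1.10854
EOQ* = 623.55 * 1.10854 = 691.2 units

691.2 units


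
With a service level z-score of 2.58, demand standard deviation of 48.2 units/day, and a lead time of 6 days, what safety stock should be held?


Formula: SS = z * sigma_d * sqrt(LT)
sqrt(LT) = sqrt(6) = 2.4495
SS = 2.58 * 48.2 * 2.4495
SS = 304.6 units

304.6 units


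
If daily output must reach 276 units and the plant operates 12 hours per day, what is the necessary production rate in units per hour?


Formula: Production Rate = Daily Demand / Available Hours
Rate = 276 units/day / 12 hours/day
Rate = 23.0 units/hour

23.0 units/hour


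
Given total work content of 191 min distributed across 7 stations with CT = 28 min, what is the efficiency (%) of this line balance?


Formula: Efficiency = Sum of Task Times / (N_stations * CT) * 100
Total station capacity = 7 stations * 28 min = 196 min
Efficiency = 191 / 196 * 100 = 97.4%

97.4%


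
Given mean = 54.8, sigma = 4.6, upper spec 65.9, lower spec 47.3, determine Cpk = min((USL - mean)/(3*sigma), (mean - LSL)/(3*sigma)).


Cpu = (65.9 - 54.8) / (3 * 4.6) = 0.8
Cpl = (54.8 - 47.3) / (3 * 4.6) = 0.54
Cpk = min(0.8, 0.54) = 0.54

0.54


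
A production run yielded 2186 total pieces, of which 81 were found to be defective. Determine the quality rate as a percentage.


Formula: Quality Rate = Good Pieces / Total Pieces * 100
Good pieces = 2186 - 81 = 2105
QR = 2105 / 2186 * 100 = 96.3%

96.3%


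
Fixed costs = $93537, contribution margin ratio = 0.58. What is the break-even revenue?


Formula: BER = Fixed Costs / Contribution Margin Ratio
BER = $93537 / 0.58
BER = $161270.69 (to the nearest cent)

$161270.69


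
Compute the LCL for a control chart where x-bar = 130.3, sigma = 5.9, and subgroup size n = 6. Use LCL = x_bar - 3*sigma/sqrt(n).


LCL = 130.3 - 3 * 5.9 / sqrt(6)

123.07


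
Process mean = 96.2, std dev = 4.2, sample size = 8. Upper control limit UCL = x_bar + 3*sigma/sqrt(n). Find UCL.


UCL = 96.2 + 3 * 4.2 / sqrt(8)

100.65


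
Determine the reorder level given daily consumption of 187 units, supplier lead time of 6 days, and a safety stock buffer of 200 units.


Formula: ROP = (Daily Demand * Lead Time) + Safety Stock
Demand during lead time = 187 * 6 = 1122 units
ROP = 1122 + 200 = 1322 units

1322 units


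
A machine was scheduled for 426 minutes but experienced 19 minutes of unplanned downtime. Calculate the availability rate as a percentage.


Formula: Availability = (Planned Time - Downtime) / Planned Time * 100
Uptime = 426 - 19 = 407 min
Availability = 407 / 426 * 100 = 95.5%

95.5%


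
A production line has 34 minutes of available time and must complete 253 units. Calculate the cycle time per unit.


Formula: CT = Available Time / Number of Units
CT = 34 min / 253 units
CT = 0.13 min/unit

0.13 min/unit


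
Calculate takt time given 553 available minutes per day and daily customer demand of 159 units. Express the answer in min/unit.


Formula: Takt Time = Available Production Time / Customer Demand
Takt = 553 min/day / 159 units/day
Takt = 3.48 min/unit

3.48 min/unit


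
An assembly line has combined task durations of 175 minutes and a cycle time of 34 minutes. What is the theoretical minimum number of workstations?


Formula: N_min = ceil(Sum of Task Times / Cycle Time)
N_min = ceil(175 min / 34 min) = ceil(5.1471)
N_min = 6 stations

6


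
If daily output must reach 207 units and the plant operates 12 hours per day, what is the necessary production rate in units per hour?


Formula: Production Rate = Daily Demand / Available Hours
Rate = 207 units/day / 12 hours/day
Rate = 17.3 units/hour

17.3 units/hour


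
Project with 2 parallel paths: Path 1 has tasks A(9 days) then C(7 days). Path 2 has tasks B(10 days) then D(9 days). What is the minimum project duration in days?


Path 1 = 9 + 7 = 16 days
Path 2 = 10 + 9 = 19 days
Duration = max(16, 19) = 19 days

19 days


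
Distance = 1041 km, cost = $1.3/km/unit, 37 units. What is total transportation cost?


TC = dist * cost * units = 1041 * 1.3 * 37 = $50072.10

$50072.10


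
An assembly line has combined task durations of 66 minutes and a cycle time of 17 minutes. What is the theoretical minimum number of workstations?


Formula: N_min = ceil(Sum of Task Times / Cycle Time)
N_min = ceil(66 min / 17 min) = ceil(3.8824)
N_min = 4 stations

4


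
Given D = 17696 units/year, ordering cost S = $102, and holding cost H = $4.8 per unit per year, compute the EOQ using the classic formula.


Formula: EOQ = sqrt(2 * D * S / H)
Numerator: 2 * 17696 * 102 = 3609984
2DS/H = 3609984 / 4.8 = 752080.0
EOQ = sqrt(752080.0) = 867.2 units

867.2 units


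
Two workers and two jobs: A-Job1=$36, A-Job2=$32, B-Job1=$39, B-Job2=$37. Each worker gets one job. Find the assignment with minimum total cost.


Option 1: A->1 + B->2 = $36 + $37 = $73
Option 2: A->2 + B->1 = $32 + $39 = $71
Min cost = min($73, $71) = $71

$71


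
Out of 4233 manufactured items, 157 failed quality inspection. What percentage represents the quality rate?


Formula: Quality Rate = Good Pieces / Total Pieces * 100
Good pieces = 4233 - 157 = 4076
QR = 4076 / 4233 * 100 = 96.3%

96.3%


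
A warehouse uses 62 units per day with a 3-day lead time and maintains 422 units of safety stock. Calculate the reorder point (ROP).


Formula: ROP = (Daily Demand * Lead Time) + Safety Stock
Demand during lead time = 62 * 3 = 186 units
ROP = 186 + 422 = 608 units

608 units


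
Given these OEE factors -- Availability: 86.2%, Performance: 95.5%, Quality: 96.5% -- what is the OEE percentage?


Formula: OEE = Availability * Performance * Quality / 10000
A * P = 86.2% * 95.5% / 100 = 82.32%
OEE = 82.32% * 96.5% / 100 = 79.4%

79.4%


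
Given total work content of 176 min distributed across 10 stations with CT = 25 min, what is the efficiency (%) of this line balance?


Formula: Efficiency = Sum of Task Times / (N_stations * CT) * 100
Total station capacity = 10 stations * 25 min = 250 min
Efficiency = 176 / 250 * 100 = 70.4%

70.4%


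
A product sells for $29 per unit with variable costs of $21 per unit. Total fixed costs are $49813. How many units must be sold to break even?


Formula: BEQ = Fixed Costs / (Price - Variable Cost)
Contribution margin = $29 - $21 = $8/unit
BEQ = ceil($49813 / $8/unit) = ceil(6226.62) = 6227 units

6227 units


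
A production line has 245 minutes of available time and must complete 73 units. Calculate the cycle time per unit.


Formula: CT = Available Time / Number of Units
CT = 245 min / 73 units
CT = 3.36 min/unit

3.36 min/unit


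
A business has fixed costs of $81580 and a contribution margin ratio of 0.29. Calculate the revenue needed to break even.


Formula: BER = Fixed Costs / Contribution Margin Ratio
BER = $81580 / 0.29
BER = $281310.34 (to the nearest cent)

$281310.34


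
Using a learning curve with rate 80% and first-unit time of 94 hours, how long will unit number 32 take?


Formula: T_n = T_1 * (learning_rate)^(log2(n)) where learning_rate = rate/100
Doublings = log2(32) = 5
T_n = 94 * 0.8^5
T_n = 94 * 0.3277 = 30.8 hours

30.8 hours


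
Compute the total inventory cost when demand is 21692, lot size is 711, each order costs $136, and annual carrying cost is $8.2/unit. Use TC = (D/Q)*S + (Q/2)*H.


TC = 21692/711 * 136 + 711/2 * 8.2

$7064.34


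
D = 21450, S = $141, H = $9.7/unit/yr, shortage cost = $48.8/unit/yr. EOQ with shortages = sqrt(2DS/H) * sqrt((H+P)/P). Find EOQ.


Formula: EOQ* = sqrt(2DS/H) * sqrt((H+P)/P)
Base EOQ = sqrt(2*21450*141/9.7) = 789.68 units
Correction = sqrt((9.7+48.8)/48.8) = 1.09488
EOQ* = 789.68 * 1.09488 = 864.6 units

864.6 units


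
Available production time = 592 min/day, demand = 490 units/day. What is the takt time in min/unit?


Formula: Takt Time = Available Production Time / Customer Demand
Takt = 592 min/day / 490 units/day
Takt = 1.21 min/unit

1.21 min/unit


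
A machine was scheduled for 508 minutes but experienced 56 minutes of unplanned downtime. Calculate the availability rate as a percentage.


Formula: Availability = (Planned Time - Downtime) / Planned Time * 100
Uptime = 508 - 56 = 452 min
Availability = 452 / 508 * 100 = 89.0%

89.0%


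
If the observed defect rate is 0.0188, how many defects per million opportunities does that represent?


DPMO = defect_rate * 1000000 = 0.0188 * 1000000

18800


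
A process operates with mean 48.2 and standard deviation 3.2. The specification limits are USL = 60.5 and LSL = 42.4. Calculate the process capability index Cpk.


Cpu = (60.5 - 48.2) / (3 * 3.2) = 1.28
Cpl = (48.2 - 42.4) / (3 * 3.2) = 0.6
Cpk = min(1.28, 0.6) = 0.6

0.6


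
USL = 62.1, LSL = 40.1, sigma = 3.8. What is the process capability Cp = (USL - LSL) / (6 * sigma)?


Cp = (62.1 - 40.1) / (6 * 3.8)

0.96


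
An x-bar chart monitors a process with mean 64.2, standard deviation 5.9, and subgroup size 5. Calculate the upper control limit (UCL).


UCL = 64.2 + 3 * 5.9 / sqrt(5)

72.12


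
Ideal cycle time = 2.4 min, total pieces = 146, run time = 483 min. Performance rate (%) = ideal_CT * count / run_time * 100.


Formula: Performance = (Ideal CT * Total Count) / Run Time * 100
Ideal output time = 2.4 * 146 = 350.4 min
Performance = 350.4 / 483 * 100 = 72.5%

72.5%


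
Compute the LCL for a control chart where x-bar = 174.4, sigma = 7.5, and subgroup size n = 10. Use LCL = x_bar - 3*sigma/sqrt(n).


LCL = 174.4 - 3 * 7.5 / sqrt(10)

167.28


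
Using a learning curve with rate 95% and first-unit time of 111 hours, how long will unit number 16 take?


Formula: T_n = T_1 * (learning_rate)^(log2(n)) where learning_rate = rate/100
Doublings = log2(16) = 4
T_n = 111 * 0.95^4
T_n = 111 * 0.8145 = 90.4 hours

90.4 hours


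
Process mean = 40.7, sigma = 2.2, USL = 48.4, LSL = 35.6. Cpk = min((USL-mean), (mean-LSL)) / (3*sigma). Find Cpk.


Cpu = (48.4 - 40.7) / (3 * 2.2) = 1.17
Cpl = (40.7 - 35.6) / (3 * 2.2) = 0.77
Cpk = min(1.17, 0.77) = 0.77

0.77


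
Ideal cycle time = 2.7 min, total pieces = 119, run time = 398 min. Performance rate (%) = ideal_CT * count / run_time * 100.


Formula: Performance = (Ideal CT * Total Count) / Run Time * 100
Ideal output time = 2.7 * 119 = 321.3 min
Performance = 321.3 / 398 * 100 = 80.7%

80.7%


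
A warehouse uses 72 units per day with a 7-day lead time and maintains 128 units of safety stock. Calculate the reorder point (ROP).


Formula: ROP = (Daily Demand * Lead Time) + Safety Stock
Demand during lead time = 72 * 7 = 504 units
ROP = 504 + 128 = 632 units

632 units


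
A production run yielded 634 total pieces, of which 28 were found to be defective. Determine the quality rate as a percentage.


Formula: Quality Rate = Good Pieces / Total Pieces * 100
Good pieces = 634 - 28 = 606
QR = 606 / 634 * 100 = 95.6%

95.6%


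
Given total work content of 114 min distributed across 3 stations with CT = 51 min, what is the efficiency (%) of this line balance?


Formula: Efficiency = Sum of Task Times / (N_stations * CT) * 100
Total station capacity = 3 stations * 51 min = 153 min
Efficiency = 114 / 153 * 100 = 74.5%

74.5%


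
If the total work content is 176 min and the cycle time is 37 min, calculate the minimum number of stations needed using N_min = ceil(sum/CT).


Formula: N_min = ceil(Sum of Task Times / Cycle Time)
N_min = ceil(176 min / 37 min) = ceil(4.7568)
N_min = 5 stations

5


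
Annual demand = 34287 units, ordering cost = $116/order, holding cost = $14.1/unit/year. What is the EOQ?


Formula: EOQ = sqrt(2 * D * S / H)
Numerator: 2 * 34287 * 116 = 7954584
2DS/H = 7954584 / 14.1 = 564154.9
EOQ = sqrt(564154.9) = 751.1 units

751.1 units


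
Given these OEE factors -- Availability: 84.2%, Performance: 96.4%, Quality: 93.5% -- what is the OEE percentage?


Formula: OEE = Availability * Performance * Quality / 10000
A * P = 84.2% * 96.4% / 100 = 81.17%
OEE = 81.17% * 93.5% / 100 = 75.9%

75.9%


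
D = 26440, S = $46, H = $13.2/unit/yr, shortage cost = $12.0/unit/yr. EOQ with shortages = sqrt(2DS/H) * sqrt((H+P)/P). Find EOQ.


Formula: EOQ* = sqrt(2DS/H) * sqrt((H+P)/P)
Base EOQ = sqrt(2*26440*46/13.2) = 429.28 units
Correction = sqrt((13.2+12.0)/12.0) = 1.44914
EOQ* = 429.28 * 1.44914 = 622.1 units

622.1 units


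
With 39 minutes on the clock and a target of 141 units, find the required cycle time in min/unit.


Formula: CT = Available Time / Number of Units
CT = 39 min / 141 units
CT = 0.28 min/unit

0.28 min/unit


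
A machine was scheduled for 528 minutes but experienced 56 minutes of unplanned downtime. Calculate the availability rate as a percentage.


Formula: Availability = (Planned Time - Downtime) / Planned Time * 100
Uptime = 528 - 56 = 472 min
Availability = 472 / 528 * 100 = 89.4%

89.4%


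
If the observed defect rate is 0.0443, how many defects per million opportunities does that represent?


DPMO = defect_rate * 1000000 = 0.0443 * 1000000

44300


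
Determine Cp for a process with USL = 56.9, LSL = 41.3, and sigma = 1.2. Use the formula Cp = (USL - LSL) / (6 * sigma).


Cp = (56.9 - 41.3) / (6 * 1.2)

2.17


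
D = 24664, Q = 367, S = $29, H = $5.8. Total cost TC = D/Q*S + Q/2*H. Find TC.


TC = 24664/367 * 29 + 367/2 * 5.8

$3013.23


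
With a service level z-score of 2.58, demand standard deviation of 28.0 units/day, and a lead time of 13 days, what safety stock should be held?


Formula: SS = z * sigma_d * sqrt(LT)
sqrt(LT) = sqrt(13) = 3.6056
SS = 2.58 * 28.0 * 3.6056
SS = 260.5 units

260.5 units


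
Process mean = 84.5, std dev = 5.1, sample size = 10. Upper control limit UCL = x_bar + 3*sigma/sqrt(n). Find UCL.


UCL = 84.5 + 3 * 5.1 / sqrt(10)

89.34


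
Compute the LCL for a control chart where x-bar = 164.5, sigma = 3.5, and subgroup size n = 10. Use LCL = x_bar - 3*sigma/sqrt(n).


LCL = 164.5 - 3 * 3.5 / sqrt(10)

161.18


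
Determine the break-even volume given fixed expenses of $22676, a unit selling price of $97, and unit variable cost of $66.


Formula: BEQ = Fixed Costs / (Price - Variable Cost)
Contribution margin = $97 - $66 = $31/unit
BEQ = ceil($22676 / $31/unit) = ceil(731.48) = 732 units

732 units


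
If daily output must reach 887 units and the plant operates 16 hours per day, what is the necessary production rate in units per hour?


Formula: Production Rate = Daily Demand / Available Hours
Rate = 887 units/day / 16 hours/day
Rate = 55.4 units/hour

55.4 units/hour


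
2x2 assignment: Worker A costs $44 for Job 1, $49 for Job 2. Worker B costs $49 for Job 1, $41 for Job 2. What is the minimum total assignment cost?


Option 1: A->1 + B->2 = $44 + $41 = $85
Option 2: A->2 + B->1 = $49 + $49 = $98
Min cost = min($85, $98) = $85

$85


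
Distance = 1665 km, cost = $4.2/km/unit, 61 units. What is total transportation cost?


TC = dist * cost * units = 1665 * 4.2 * 61 = $426573.00

$426573.00


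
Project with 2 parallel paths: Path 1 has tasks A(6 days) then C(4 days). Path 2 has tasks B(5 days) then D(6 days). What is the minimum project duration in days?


Path 1 = 6 + 4 = 10 days
Path 2 = 5 + 6 = 11 days
Duration = max(10, 11) = 11 days

11 days


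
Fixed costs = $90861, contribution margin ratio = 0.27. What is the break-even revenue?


Formula: BER = Fixed Costs / Contribution Margin Ratio
BER = $90861 / 0.27
BER = $336522.22 (to the nearest cent)

$336522.22


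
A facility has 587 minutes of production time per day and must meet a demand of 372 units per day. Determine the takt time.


Formula: Takt Time = Available Production Time / Customer Demand
Takt = 587 min/day / 372 units/day
Takt = 1.58 min/unit

1.58 min/unit


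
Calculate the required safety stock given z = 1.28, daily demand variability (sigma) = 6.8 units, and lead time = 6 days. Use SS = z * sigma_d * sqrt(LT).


Formula: SS = z * sigma_d * sqrt(LT)
sqrt(LT) = sqrt(6) = 2.4495
SS = 1.28 * 6.8 * 2.4495
SS = 21.3 units

21.3 units


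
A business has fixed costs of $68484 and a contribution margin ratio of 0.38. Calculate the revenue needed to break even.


Formula: BER = Fixed Costs / Contribution Margin Ratio
BER = $68484 / 0.38
BER = $180221.05 (to the nearest cent)

$180221.05


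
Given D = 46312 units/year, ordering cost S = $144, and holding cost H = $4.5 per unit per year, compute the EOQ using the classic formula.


Formula: EOQ = sqrt(2 * D * S / H)
Numerator: 2 * 46312 * 144 = 13337856
2DS/H = 13337856 / 4.5 = 2963968.0
EOQ = sqrt(2963968.0) = 1721.6 units

1721.6 units


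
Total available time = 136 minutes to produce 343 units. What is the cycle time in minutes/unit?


Formula: CT = Available Time / Number of Units
CT = 136 min / 343 units
CT = 0.4 min/unit

0.4 min/unit


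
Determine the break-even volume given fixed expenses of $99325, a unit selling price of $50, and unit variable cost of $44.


Formula: BEQ = Fixed Costs / (Price - Variable Cost)
Contribution margin = $50 - $44 = $6/unit
BEQ = ceil($99325 / $6/unit) = ceil(16554.17) = 16555 units

16555 units


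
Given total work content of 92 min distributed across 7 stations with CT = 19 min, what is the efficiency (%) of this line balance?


Formula: Efficiency = Sum of Task Times / (N_stations * CT) * 100
Total station capacity = 7 stations * 19 min = 133 min
Efficiency = 92 / 133 * 100 = 69.2%

69.2%


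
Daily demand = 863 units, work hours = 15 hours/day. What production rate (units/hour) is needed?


Formula: Production Rate = Daily Demand / Available Hours
Rate = 863 units/day / 15 hours/day
Rate = 57.5 units/hour

57.5 units/hour


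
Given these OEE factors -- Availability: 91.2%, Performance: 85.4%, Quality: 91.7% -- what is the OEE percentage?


Formula: OEE = Availability * Performance * Quality / 10000
A * P = 91.2% * 85.4% / 100 = 77.88%
OEE = 77.88% * 91.7% / 100 = 71.4%

71.4%


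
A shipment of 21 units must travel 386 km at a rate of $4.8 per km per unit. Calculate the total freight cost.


TC = dist * cost * units = 386 * 4.8 * 21 = $38908.80

$38908.80


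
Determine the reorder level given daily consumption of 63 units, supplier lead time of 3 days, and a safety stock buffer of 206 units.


Formula: ROP = (Daily Demand * Lead Time) + Safety Stock
Demand during lead time = 63 * 3 = 189 units
ROP = 189 + 206 = 395 units

395 units


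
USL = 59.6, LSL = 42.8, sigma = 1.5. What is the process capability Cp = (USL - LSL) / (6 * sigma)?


Cp = (59.6 - 42.8) / (6 * 1.5)

1.87


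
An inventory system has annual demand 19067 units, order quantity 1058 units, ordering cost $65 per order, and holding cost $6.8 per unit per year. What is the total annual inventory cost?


TC = 19067/1058 * 65 + 1058/2 * 6.8

$4768.61


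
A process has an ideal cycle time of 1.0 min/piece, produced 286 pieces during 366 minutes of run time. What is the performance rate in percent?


Formula: Performance = (Ideal CT * Total Count) / Run Time * 100
Ideal output time = 1.0 * 286 = 286.0 min
Performance = 286.0 / 366 * 100 = 78.1%

78.1%


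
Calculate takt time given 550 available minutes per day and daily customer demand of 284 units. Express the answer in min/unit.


Formula: Takt Time = Available Production Time / Customer Demand
Takt = 550 min/day / 284 units/day
Takt = 1.94 min/unit

1.94 min/unit


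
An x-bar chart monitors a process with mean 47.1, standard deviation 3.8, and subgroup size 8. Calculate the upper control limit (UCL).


UCL = 47.1 + 3 * 3.8 / sqrt(8)

51.13
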